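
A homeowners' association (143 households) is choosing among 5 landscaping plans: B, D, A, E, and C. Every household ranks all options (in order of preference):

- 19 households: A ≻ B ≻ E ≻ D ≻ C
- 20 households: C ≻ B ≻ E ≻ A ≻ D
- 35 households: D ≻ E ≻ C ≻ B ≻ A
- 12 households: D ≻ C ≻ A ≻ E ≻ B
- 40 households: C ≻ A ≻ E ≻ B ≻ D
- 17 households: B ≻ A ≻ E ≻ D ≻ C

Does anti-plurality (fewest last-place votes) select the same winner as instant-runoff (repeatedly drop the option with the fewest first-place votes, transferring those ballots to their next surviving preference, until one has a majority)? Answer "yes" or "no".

Anti-plurality — last-place votes: B 12, D 60, A 35, E 0, C 36. Winner: E.
Instant-runoff — R1 B 17, D 47, A 19, E 0, C 60 (E out); R2 B 17, D 47, A 19, C 60 (B out); R3 D 47, A 36, C 60 (A out); R4 D 83, C 60 (D winner). Winner: D.
The two methods disagree.

no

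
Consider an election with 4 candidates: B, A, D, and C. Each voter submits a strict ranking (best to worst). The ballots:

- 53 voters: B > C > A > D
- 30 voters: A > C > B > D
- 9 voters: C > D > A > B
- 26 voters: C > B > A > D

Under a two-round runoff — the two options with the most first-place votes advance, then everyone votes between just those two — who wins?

C

Round 1 first-place votes: B 53, A 30, D 0, C 35.
B and C advance.
Runoff: B is preferred to C by 53 voters; C by 65.
C wins the runoff.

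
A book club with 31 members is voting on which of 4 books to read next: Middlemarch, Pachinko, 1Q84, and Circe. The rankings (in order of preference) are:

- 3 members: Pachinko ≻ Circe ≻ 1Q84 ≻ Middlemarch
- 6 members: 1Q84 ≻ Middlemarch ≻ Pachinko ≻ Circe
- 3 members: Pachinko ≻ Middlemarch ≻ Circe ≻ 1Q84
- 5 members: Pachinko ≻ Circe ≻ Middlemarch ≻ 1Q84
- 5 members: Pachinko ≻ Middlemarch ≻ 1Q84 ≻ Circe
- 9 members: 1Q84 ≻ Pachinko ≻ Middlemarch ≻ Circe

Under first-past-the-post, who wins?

First-place votes: Middlemarch 0, Pachinko 16, 1Q84 15, Circe 0.
Pachinko has the most first-place votes.

Pachinko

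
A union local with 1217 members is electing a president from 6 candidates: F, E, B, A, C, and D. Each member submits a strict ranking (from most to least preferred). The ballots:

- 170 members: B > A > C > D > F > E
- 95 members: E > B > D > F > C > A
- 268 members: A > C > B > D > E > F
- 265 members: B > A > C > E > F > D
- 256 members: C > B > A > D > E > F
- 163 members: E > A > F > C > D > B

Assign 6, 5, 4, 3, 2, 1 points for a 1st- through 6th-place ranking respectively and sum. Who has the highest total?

A

F: 170·2 + 95·3 + 268·1 + 265·2 + 256·1 + 163·4 = 2331
E: 170·1 + 95·6 + 268·2 + 265·3 + 256·2 + 163·6 = 3561
B: 170·6 + 95·5 + 268·4 + 265·6 + 256·5 + 163·1 = 5600
A: 170·5 + 95·1 + 268·6 + 265·5 + 256·4 + 163·5 = 5717
C: 170·4 + 95·2 + 268·5 + 265·4 + 256·6 + 163·3 = 5295
D: 170·3 + 95·4 + 268·3 + 265·1 + 256·3 + 163·2 = 3053
A has the highest Borda score (5717).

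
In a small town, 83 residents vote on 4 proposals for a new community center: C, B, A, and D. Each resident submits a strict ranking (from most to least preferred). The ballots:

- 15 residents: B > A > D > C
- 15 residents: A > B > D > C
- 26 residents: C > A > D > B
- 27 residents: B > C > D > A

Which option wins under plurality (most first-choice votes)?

B

First-place votes: C 26, B 42, A 15, D 0.
B has the most first-place votes.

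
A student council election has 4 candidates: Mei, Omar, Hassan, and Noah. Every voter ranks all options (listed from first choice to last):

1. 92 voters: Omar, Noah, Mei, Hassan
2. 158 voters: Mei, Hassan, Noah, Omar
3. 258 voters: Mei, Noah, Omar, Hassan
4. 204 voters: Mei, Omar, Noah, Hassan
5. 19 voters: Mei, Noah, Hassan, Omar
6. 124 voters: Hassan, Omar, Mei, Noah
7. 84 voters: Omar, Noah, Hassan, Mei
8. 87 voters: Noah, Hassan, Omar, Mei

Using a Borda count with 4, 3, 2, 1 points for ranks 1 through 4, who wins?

Mei

Mei: 92·2 + 158·4 + 258·4 + 204·4 + 19·4 + 124·2 + 84·1 + 87·1 = 3159
Omar: 92·4 + 158·1 + 258·2 + 204·3 + 19·1 + 124·3 + 84·4 + 87·2 = 2555
Hassan: 92·1 + 158·3 + 258·1 + 204·1 + 19·2 + 124·4 + 84·2 + 87·3 = 1991
Noah: 92·3 + 158·2 + 258·3 + 204·2 + 19·3 + 124·1 + 84·3 + 87·4 = 2555
Mei has the highest Borda score (3159).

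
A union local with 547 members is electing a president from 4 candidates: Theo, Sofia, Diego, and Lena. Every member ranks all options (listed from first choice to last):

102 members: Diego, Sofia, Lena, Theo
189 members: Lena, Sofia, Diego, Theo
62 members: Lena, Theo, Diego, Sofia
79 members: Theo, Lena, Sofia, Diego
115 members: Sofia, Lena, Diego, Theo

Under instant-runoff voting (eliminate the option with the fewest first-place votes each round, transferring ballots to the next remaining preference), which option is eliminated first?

Round 1: Theo 79, Sofia 115, Diego 102, Lena 251. Eliminate Theo.

Theo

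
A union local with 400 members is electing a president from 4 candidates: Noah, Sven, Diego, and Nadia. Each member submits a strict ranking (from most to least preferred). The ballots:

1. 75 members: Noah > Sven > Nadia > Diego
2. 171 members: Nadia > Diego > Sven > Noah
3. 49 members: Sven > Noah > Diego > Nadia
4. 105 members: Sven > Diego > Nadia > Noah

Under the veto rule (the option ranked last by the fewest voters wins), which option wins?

Sven

Last-place votes: Noah 276, Sven 0, Diego 75, Nadia 49.
Sven is ranked last by the fewest voters, so Sven wins.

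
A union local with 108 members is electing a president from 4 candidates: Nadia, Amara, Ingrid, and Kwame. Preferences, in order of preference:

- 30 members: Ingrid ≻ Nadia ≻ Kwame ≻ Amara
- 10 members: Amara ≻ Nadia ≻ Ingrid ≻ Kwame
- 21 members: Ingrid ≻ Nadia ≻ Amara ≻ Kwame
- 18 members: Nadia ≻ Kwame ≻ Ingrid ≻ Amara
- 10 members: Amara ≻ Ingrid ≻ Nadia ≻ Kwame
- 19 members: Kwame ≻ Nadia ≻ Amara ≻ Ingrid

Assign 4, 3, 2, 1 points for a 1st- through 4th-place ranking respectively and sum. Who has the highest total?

Nadia

Nadia: 30·3 + 10·3 + 21·3 + 18·4 + 10·2 + 19·3 = 332
Amara: 30·1 + 10·4 + 21·2 + 18·1 + 10·4 + 19·2 = 208
Ingrid: 30·4 + 10·2 + 21·4 + 18·2 + 10·3 + 19·1 = 309
Kwame: 30·2 + 10·1 + 21·1 + 18·3 + 10·1 + 19·4 = 231
Nadia has the highest Borda score (332).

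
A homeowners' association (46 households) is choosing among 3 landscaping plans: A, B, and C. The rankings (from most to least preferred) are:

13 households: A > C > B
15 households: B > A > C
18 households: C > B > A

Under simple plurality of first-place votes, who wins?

First-place votes: A 13, B 15, C 18.
C has the most first-place votes.

C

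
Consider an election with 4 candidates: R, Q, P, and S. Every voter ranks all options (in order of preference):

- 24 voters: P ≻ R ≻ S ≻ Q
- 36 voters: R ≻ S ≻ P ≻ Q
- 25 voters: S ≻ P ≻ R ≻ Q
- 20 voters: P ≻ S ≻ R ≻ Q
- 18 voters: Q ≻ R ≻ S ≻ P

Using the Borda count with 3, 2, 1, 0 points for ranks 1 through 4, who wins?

R

R: 24·2 + 36·3 + 25·1 + 20·1 + 18·2 = 237
Q: 24·0 + 36·0 + 25·0 + 20·0 + 18·3 = 54
P: 24·3 + 36·1 + 25·2 + 20·3 + 18·0 = 218
S: 24·1 + 36·2 + 25·3 + 20·2 + 18·1 = 229
R has the highest Borda score (237).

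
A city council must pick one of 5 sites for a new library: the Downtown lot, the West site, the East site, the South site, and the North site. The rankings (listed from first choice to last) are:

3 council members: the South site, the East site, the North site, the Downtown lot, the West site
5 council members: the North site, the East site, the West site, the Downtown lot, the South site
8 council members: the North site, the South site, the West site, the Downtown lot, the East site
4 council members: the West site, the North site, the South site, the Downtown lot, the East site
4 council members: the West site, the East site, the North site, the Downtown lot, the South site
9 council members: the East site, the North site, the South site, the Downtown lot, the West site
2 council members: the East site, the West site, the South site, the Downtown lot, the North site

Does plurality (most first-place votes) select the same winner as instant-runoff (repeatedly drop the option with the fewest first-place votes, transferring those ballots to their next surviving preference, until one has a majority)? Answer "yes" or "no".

Plurality — first-place votes: the Downtown lot 0, the West site 8, the East site 11, the South site 3, the North site 13. Winner: the North site.
Instant-runoff — R1 the Downtown lot 0, the West site 8, the East site 11, the South site 3, the North site 13 (the Downtown lot out); R2 the West site 8, the East site 11, the South site 3, the North site 13 (the South site out); R3 the West site 8, the East site 14, the North site 13 (the West site out); R4 the East site 18, the North site 17 (the East site winner). Winner: the East site.
The two methods disagree.

no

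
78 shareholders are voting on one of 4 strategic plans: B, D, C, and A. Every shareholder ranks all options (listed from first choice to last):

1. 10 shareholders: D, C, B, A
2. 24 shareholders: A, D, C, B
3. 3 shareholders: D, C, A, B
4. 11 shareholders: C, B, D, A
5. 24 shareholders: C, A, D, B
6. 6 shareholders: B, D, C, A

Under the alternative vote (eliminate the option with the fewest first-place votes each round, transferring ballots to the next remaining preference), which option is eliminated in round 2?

Round 1: B 6, D 13, C 35, A 24. Eliminate B.
Round 2: D 19, C 35, A 24. Eliminate D.

D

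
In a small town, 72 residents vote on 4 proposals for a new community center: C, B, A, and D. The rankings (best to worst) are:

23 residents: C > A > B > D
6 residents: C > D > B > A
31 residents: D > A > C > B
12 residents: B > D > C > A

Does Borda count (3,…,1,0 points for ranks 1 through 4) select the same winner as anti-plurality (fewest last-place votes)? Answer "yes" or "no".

Borda — scores: C 130, B 65, A 108, D 129. Winner: C.
Anti-plurality — last-place votes: C 0, B 31, A 18, D 23. Winner: C.
The two methods agree.

yes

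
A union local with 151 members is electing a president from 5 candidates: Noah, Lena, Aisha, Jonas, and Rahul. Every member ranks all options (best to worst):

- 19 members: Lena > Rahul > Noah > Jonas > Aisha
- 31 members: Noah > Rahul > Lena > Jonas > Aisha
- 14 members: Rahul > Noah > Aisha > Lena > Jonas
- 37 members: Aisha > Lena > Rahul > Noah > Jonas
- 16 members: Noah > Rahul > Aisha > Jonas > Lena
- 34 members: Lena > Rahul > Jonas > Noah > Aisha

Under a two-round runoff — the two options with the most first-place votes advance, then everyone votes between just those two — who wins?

Lena

Round 1 first-place votes: Noah 47, Lena 53, Aisha 37, Jonas 0, Rahul 14.
Lena and Noah advance.
Runoff: Lena is preferred to Noah by 90 voters; Noah by 61.
Lena wins the runoff.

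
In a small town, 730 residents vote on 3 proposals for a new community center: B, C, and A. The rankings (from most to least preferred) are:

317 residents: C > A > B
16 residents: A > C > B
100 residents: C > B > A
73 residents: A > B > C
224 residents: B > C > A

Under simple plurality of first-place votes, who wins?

First-place votes: B 224, C 417, A 89.
C has the most first-place votes.

C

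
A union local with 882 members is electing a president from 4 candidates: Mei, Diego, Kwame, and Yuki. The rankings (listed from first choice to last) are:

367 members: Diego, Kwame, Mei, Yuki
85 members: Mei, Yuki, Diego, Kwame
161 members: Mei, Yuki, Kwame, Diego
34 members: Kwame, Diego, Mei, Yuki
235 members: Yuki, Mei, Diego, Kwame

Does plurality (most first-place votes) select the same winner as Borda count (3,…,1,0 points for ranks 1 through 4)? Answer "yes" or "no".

Plurality — first-place votes: Mei 246, Diego 367, Kwame 34, Yuki 235. Winner: Diego.
Borda — scores: Mei 1609, Diego 1489, Kwame 997, Yuki 1197. Winner: Mei.
The two methods disagree.

no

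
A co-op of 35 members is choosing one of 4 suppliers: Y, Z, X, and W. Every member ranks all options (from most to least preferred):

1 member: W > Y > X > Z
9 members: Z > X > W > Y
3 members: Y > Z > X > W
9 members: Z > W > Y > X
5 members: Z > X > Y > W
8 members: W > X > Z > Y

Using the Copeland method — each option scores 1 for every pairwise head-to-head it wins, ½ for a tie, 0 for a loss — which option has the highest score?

Y: loses to Z, X, and W → score 0.
Z: beats Y, X, and W → score 3.
X: beats Y; loses to Z and W → score 1.
W: beats Y and X; loses to Z → score 2.
Z has the best pairwise record.

Z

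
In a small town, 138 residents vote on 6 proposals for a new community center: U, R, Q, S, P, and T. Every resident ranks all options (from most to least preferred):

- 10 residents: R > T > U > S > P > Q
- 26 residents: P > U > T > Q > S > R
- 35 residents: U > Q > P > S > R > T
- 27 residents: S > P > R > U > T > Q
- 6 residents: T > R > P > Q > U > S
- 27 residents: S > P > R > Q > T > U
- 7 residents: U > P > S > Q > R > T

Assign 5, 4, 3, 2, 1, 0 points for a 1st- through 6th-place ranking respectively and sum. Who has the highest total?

P

U: 10·3 + 26·4 + 35·5 + 27·2 + 6·1 + 27·0 + 7·5 = 404
R: 10·5 + 26·0 + 35·1 + 27·3 + 6·4 + 27·3 + 7·1 = 278
Q: 10·0 + 26·2 + 35·4 + 27·0 + 6·2 + 27·2 + 7·2 = 272
S: 10·2 + 26·1 + 35·2 + 27·5 + 6·0 + 27·5 + 7·3 = 407
P: 10·1 + 26·5 + 35·3 + 27·4 + 6·3 + 27·4 + 7·4 = 507
T: 10·4 + 26·3 + 35·0 + 27·1 + 6·5 + 27·1 + 7·0 = 202
P has the highest Borda score (507).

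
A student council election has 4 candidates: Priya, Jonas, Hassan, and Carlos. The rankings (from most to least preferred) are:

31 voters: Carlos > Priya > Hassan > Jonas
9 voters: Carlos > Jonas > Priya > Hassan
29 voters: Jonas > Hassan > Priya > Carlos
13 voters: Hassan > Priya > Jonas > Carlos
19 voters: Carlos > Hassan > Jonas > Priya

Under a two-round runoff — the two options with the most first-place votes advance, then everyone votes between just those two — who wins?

Round 1 first-place votes: Priya 0, Jonas 29, Hassan 13, Carlos 59.
Carlos and Jonas advance.
Runoff: Carlos is preferred to Jonas by 59 voters; Jonas by 42.
Carlos wins the runoff.

Carlos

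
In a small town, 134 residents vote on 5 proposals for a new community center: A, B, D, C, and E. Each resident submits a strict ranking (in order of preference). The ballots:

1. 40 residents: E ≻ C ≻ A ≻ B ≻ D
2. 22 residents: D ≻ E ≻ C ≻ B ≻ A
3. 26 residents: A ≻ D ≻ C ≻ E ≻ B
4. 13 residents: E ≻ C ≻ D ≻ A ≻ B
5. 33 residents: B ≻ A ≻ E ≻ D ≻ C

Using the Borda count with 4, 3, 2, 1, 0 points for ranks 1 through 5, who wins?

E

A: 40·2 + 22·0 + 26·4 + 13·1 + 33·3 = 296
B: 40·1 + 22·1 + 26·0 + 13·0 + 33·4 = 194
D: 40·0 + 22·4 + 26·3 + 13·2 + 33·1 = 225
C: 40·3 + 22·2 + 26·2 + 13·3 + 33·0 = 255
E: 40·4 + 22·3 + 26·1 + 13·4 + 33·2 = 370
E has the highest Borda score (370).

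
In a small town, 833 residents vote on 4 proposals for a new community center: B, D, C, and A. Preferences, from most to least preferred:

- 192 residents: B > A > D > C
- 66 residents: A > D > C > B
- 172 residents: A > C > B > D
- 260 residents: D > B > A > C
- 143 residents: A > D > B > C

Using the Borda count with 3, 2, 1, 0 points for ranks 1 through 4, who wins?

B: 192·3 + 66·0 + 172·1 + 260·2 + 143·1 = 1411
D: 192·1 + 66·2 + 172·0 + 260·3 + 143·2 = 1390
C: 192·0 + 66·1 + 172·2 + 260·0 + 143·0 = 410
A: 192·2 + 66·3 + 172·3 + 260·1 + 143·3 = 1787
A has the highest Borda score (1787).

A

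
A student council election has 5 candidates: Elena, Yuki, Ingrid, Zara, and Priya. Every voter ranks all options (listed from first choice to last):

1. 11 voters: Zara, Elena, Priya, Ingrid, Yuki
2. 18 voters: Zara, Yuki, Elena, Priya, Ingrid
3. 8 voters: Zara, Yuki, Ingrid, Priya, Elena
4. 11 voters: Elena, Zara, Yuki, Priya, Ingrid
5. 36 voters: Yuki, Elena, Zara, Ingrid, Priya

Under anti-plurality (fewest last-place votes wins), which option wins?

Zara

Last-place votes: Elena 8, Yuki 11, Ingrid 29, Zara 0, Priya 36.
Zara is ranked last by the fewest voters, so Zara wins.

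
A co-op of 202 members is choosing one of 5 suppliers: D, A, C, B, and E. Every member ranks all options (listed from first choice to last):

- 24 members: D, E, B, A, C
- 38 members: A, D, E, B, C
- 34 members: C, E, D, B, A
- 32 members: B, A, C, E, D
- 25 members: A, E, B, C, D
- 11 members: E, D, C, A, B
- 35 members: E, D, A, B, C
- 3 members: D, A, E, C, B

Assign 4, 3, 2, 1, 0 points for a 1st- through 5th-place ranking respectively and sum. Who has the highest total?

D: 24·4 + 38·3 + 34·2 + 32·0 + 25·0 + 11·3 + 35·3 + 3·4 = 428
A: 24·1 + 38·4 + 34·0 + 32·3 + 25·4 + 11·1 + 35·2 + 3·3 = 462
C: 24·0 + 38·0 + 34·4 + 32·2 + 25·1 + 11·2 + 35·0 + 3·1 = 250
B: 24·2 + 38·1 + 34·1 + 32·4 + 25·2 + 11·0 + 35·1 + 3·0 = 333
E: 24·3 + 38·2 + 34·3 + 32·1 + 25·3 + 11·4 + 35·4 + 3·2 = 547
E has the highest Borda score (547).

E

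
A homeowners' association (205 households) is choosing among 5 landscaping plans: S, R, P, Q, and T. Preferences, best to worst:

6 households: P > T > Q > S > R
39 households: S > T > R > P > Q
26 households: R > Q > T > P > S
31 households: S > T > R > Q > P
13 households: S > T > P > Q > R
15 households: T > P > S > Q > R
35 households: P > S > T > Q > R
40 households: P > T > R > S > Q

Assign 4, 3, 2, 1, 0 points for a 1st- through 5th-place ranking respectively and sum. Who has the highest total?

T

S: 6·1 + 39·4 + 26·0 + 31·4 + 13·4 + 15·2 + 35·3 + 40·1 = 513
R: 6·0 + 39·2 + 26·4 + 31·2 + 13·0 + 15·0 + 35·0 + 40·2 = 324
P: 6·4 + 39·1 + 26·1 + 31·0 + 13·2 + 15·3 + 35·4 + 40·4 = 460
Q: 6·2 + 39·0 + 26·3 + 31·1 + 13·1 + 15·1 + 35·1 + 40·0 = 184
T: 6·3 + 39·3 + 26·2 + 31·3 + 13·3 + 15·4 + 35·2 + 40·3 = 569
T has the highest Borda score (569).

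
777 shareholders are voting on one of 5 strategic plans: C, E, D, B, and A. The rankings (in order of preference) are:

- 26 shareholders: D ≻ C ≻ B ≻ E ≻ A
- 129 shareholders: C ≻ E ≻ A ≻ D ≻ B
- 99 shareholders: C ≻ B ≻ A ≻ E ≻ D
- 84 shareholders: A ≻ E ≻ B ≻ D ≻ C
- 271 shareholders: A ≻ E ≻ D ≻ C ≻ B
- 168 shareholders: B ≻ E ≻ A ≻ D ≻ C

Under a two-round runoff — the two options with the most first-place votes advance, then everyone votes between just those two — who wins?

Round 1 first-place votes: C 228, E 0, D 26, B 168, A 355.
A and C advance.
Runoff: A is preferred to C by 523 voters; C by 254.
A wins the runoff.

A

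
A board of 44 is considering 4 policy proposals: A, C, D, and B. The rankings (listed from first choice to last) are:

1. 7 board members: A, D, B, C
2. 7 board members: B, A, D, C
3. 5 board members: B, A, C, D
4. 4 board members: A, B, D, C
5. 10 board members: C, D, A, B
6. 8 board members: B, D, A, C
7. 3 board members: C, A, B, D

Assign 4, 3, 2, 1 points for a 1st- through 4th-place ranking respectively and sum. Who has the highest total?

A

A: 7·4 + 7·3 + 5·3 + 4·4 + 10·2 + 8·2 + 3·3 = 125
C: 7·1 + 7·1 + 5·2 + 4·1 + 10·4 + 8·1 + 3·4 = 88
D: 7·3 + 7·2 + 5·1 + 4·2 + 10·3 + 8·3 + 3·1 = 105
B: 7·2 + 7·4 + 5·4 + 4·3 + 10·1 + 8·4 + 3·2 = 122
A has the highest Borda score (125).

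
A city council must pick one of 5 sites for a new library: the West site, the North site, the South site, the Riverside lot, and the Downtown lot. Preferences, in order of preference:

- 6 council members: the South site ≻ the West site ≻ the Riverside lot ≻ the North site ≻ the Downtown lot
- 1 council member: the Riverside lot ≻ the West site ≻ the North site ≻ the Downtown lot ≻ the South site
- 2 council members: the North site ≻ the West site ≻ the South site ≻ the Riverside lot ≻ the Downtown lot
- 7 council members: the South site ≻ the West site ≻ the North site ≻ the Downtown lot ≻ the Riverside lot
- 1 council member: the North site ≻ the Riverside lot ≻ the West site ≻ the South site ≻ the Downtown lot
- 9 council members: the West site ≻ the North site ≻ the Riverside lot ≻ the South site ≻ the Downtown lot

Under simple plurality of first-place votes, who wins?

the South site

First-place votes: the West site 9, the North site 3, the South site 13, the Riverside lot 1, the Downtown lot 0.
the South site has the most first-place votes.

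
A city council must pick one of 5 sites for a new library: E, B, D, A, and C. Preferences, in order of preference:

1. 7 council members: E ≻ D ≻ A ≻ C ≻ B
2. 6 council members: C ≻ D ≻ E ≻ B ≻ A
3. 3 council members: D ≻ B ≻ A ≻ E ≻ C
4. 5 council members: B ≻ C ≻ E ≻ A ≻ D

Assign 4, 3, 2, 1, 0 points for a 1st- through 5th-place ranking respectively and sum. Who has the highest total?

E: 7·4 + 6·2 + 3·1 + 5·2 = 53
B: 7·0 + 6·1 + 3·3 + 5·4 = 35
D: 7·3 + 6·3 + 3·4 + 5·0 = 51
A: 7·2 + 6·0 + 3·2 + 5·1 = 25
C: 7·1 + 6·4 + 3·0 + 5·3 = 46
E has the highest Borda score (53).

E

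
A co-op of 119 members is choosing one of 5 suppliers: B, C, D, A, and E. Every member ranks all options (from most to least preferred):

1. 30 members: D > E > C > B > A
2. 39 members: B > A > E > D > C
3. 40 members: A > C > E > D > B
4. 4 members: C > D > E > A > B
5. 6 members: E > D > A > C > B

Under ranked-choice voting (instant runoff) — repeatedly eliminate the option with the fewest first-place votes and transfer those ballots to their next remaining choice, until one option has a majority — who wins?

A

Round 1: B 39, C 4, D 30, A 40, E 6. Eliminate C.
Round 2: B 39, D 34, A 40, E 6. Eliminate E.
Round 3: B 39, D 40, A 40. Eliminate B.
Round 4: D 40, A 79. A has a majority.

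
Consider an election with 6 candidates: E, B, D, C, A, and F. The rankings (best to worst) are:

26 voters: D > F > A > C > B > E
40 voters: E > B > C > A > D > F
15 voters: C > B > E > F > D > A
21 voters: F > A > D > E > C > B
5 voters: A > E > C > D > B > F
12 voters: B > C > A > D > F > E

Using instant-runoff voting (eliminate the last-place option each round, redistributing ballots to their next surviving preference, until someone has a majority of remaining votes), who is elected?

E

Round 1: E 40, B 12, D 26, C 15, A 5, F 21. Eliminate A.
Round 2: E 45, B 12, D 26, C 15, F 21. Eliminate B.
Round 3: E 45, D 26, C 27, F 21. Eliminate F.
Round 4: E 45, D 47, C 27. Eliminate C.
Round 5: E 60, D 59. E has a majority.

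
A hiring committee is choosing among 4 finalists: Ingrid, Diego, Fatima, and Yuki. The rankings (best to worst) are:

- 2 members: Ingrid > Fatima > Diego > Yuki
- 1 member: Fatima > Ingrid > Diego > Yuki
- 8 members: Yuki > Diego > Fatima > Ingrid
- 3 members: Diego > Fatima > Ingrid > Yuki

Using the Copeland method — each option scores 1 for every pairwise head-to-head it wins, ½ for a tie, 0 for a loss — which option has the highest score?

Yuki

Ingrid: loses to Diego, Fatima, and Yuki → score 0.
Diego: beats Ingrid and Fatima; loses to Yuki → score 2.
Fatima: beats Ingrid; loses to Diego and Yuki → score 1.
Yuki: beats Ingrid, Diego, and Fatima → score 3.
Yuki has the best pairwise record.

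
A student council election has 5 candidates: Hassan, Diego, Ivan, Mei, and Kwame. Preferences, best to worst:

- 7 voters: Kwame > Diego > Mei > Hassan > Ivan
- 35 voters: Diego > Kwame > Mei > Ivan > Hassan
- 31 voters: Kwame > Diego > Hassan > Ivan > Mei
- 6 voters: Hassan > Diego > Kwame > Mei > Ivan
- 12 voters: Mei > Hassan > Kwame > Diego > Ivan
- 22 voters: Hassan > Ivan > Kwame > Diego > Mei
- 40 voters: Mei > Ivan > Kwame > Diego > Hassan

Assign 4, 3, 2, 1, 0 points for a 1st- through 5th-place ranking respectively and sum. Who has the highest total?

Kwame

Hassan: 7·1 + 35·0 + 31·2 + 6·4 + 12·3 + 22·4 + 40·0 = 217
Diego: 7·3 + 35·4 + 31·3 + 6·3 + 12·1 + 22·1 + 40·1 = 346
Ivan: 7·0 + 35·1 + 31·1 + 6·0 + 12·0 + 22·3 + 40·3 = 252
Mei: 7·2 + 35·2 + 31·0 + 6·1 + 12·4 + 22·0 + 40·4 = 298
Kwame: 7·4 + 35·3 + 31·4 + 6·2 + 12·2 + 22·2 + 40·2 = 417
Kwame has the highest Borda score (417).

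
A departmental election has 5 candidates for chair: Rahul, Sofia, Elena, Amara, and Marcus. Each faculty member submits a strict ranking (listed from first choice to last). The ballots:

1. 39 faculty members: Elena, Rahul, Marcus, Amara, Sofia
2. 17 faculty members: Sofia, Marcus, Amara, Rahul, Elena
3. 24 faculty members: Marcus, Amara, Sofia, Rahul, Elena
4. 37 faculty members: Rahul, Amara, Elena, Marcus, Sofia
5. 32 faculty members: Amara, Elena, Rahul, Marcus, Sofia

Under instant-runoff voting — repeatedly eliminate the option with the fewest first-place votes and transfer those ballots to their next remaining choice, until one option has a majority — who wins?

Elena

Round 1: Rahul 37, Sofia 17, Elena 39, Amara 32, Marcus 24. Eliminate Sofia.
Round 2: Rahul 37, Elena 39, Amara 32, Marcus 41. Eliminate Amara.
Round 3: Rahul 37, Elena 71, Marcus 41. Eliminate Rahul.
Round 4: Elena 108, Marcus 41. Elena has a majority.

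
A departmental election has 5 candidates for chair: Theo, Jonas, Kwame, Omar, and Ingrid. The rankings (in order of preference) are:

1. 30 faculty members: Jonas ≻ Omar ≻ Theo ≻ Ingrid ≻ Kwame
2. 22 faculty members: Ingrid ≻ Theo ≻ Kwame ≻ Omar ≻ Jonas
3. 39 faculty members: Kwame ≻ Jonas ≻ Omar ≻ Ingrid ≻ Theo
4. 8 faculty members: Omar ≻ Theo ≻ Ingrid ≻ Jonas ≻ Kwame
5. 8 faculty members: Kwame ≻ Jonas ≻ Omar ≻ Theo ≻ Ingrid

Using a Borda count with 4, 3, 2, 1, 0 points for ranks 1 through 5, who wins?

Theo: 30·2 + 22·3 + 39·0 + 8·3 + 8·1 = 158
Jonas: 30·4 + 22·0 + 39·3 + 8·1 + 8·3 = 269
Kwame: 30·0 + 22·2 + 39·4 + 8·0 + 8·4 = 232
Omar: 30·3 + 22·1 + 39·2 + 8·4 + 8·2 = 238
Ingrid: 30·1 + 22·4 + 39·1 + 8·2 + 8·0 = 173
Jonas has the highest Borda score (269).

Jonas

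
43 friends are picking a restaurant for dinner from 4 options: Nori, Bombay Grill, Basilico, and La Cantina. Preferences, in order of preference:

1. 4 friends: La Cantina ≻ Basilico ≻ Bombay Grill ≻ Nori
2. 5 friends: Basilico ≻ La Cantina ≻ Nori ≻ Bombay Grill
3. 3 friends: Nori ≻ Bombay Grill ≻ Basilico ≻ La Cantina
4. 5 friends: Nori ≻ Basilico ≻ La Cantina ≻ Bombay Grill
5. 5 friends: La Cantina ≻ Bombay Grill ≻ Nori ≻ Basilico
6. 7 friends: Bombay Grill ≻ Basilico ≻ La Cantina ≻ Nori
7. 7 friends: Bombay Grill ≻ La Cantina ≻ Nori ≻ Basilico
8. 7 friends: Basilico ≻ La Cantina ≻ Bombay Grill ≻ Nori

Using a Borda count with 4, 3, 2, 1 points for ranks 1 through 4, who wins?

Nori: 4·1 + 5·2 + 3·4 + 5·4 + 5·2 + 7·1 + 7·2 + 7·1 = 84
Bombay Grill: 4·2 + 5·1 + 3·3 + 5·1 + 5·3 + 7·4 + 7·4 + 7·2 = 112
Basilico: 4·3 + 5·4 + 3·2 + 5·3 + 5·1 + 7·3 + 7·1 + 7·4 = 114
La Cantina: 4·4 + 5·3 + 3·1 + 5·2 + 5·4 + 7·2 + 7·3 + 7·3 = 120
La Cantina has the highest Borda score (120).

La Cantina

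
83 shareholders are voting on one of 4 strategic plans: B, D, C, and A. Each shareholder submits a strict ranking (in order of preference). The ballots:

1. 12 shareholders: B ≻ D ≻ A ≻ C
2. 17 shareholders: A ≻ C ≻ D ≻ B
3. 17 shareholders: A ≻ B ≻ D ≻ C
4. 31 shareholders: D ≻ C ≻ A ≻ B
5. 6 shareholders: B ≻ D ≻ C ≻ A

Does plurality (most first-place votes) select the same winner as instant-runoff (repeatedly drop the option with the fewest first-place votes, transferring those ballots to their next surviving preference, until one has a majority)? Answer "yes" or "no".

no

Plurality — first-place votes: B 18, D 31, C 0, A 34. Winner: A.
Instant-runoff — R1 B 18, D 31, C 0, A 34 (C out); R2 B 18, D 31, A 34 (B out); R3 D 49, A 34 (D winner). Winner: D.
The two methods disagree.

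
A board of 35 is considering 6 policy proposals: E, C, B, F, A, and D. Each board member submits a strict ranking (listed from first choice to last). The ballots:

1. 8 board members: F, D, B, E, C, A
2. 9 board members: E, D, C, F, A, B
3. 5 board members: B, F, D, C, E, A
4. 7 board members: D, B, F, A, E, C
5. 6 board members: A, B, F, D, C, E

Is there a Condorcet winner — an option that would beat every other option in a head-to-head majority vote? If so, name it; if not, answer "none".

none

Checking pairwise contests:
B beats E 26–9.
E beats C 24–11.
D beats B 24–11.
B beats F 18–17.
E beats A 22–13.
F beats D 19–16.
Every option loses at least one head-to-head, so there is no Condorcet winner.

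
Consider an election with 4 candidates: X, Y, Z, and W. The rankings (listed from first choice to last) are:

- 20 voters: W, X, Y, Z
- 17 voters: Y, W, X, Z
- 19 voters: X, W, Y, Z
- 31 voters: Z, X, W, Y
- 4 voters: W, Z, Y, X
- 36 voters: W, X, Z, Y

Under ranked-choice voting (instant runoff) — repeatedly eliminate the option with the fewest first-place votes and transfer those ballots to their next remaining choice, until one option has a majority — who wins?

Round 1: X 19, Y 17, Z 31, W 60. Eliminate Y.
Round 2: X 19, Z 31, W 77. W has a majority.

W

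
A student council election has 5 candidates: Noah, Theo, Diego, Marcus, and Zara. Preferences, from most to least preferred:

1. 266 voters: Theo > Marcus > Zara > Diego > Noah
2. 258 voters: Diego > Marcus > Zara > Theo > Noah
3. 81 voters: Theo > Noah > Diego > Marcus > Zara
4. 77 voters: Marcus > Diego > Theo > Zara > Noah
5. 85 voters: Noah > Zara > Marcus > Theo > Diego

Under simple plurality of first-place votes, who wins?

First-place votes: Noah 85, Theo 347, Diego 258, Marcus 77, Zara 0.
Theo has the most first-place votes.

Theo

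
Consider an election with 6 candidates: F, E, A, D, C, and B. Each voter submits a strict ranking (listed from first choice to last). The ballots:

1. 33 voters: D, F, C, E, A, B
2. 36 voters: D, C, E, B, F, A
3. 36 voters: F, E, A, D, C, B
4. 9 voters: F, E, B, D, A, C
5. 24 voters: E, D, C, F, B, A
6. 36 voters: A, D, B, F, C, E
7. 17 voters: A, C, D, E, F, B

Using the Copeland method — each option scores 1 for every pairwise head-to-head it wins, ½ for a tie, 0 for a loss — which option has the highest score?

D

F: beats E, A, C, and B; loses to D → score 4.
E: beats A and B; loses to F, D, and C → score 2.
A: beats C and B; loses to F, E, and D → score 2.
D: beats F, E, A, C, and B → score 5.
C: beats E and B; loses to F, A, and D → score 2.
B: loses to F, E, A, D, and C → score 0.
D has the best pairwise record.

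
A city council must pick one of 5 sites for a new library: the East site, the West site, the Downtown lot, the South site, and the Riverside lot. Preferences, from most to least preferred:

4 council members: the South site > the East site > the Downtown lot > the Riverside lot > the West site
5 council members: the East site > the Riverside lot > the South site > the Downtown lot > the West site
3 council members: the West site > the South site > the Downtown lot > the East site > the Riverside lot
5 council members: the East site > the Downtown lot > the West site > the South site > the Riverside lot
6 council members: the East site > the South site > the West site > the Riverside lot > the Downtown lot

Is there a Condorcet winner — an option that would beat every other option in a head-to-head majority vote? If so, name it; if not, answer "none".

the East site vs the West site: 20–3 for the East site.
the East site vs the Downtown lot: 20–3 for the East site.
the East site vs the South site: 16–7 for the East site.
the East site vs the Riverside lot: 23–0 for the East site.
the East site beats every other option head-to-head.

the East site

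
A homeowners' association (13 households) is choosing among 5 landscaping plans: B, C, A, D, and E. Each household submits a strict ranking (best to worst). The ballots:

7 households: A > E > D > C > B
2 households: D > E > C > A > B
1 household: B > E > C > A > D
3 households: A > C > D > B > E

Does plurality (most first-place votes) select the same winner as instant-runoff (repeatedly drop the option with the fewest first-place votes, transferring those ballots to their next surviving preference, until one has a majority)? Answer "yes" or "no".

Plurality — first-place votes: B 1, C 0, A 10, D 2, E 0. Winner: A.
Instant-runoff — R1 B 1, C 0, A 10, D 2, E 0 (A winner). Winner: A.
The two methods agree.

yes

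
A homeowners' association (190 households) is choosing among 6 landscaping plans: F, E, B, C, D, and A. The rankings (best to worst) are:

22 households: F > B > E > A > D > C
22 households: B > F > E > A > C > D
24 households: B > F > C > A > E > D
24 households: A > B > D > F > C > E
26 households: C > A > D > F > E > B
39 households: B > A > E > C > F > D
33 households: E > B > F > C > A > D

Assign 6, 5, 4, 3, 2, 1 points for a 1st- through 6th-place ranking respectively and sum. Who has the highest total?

B

F: 22·6 + 22·5 + 24·5 + 24·3 + 26·3 + 39·2 + 33·4 = 722
E: 22·4 + 22·4 + 24·2 + 24·1 + 26·2 + 39·4 + 33·6 = 654
B: 22·5 + 22·6 + 24·6 + 24·5 + 26·1 + 39·6 + 33·5 = 931
C: 22·1 + 22·2 + 24·4 + 24·2 + 26·6 + 39·3 + 33·3 = 582
D: 22·2 + 22·1 + 24·1 + 24·4 + 26·4 + 39·1 + 33·1 = 362
A: 22·3 + 22·3 + 24·3 + 24·6 + 26·5 + 39·5 + 33·2 = 739
B has the highest Borda score (931).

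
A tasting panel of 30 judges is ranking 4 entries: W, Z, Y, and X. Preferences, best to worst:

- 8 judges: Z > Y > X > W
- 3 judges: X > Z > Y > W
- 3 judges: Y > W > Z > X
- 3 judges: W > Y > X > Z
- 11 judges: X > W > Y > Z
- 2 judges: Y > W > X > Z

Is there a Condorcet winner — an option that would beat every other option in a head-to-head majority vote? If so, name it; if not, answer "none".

Y vs W: 16–14 for Y.
Y vs Z: 19–11 for Y.
Y vs X: 16–14 for Y.
Y beats every other option head-to-head.

Y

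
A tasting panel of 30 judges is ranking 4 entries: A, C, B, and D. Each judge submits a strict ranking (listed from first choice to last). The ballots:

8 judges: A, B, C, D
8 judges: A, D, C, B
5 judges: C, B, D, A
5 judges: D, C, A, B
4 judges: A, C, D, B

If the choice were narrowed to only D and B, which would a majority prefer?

D

Voters preferring D to B: 17; preferring B to D: 13.
D wins the head-to-head.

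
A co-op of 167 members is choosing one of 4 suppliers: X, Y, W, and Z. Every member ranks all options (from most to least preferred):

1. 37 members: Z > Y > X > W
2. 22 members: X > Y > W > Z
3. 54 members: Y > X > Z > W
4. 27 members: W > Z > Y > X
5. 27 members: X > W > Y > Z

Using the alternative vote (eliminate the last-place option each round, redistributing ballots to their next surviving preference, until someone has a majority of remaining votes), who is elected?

Y

Round 1: X 49, Y 54, W 27, Z 37. Eliminate W.
Round 2: X 49, Y 54, Z 64. Eliminate X.
Round 3: Y 103, Z 64. Y has a majority.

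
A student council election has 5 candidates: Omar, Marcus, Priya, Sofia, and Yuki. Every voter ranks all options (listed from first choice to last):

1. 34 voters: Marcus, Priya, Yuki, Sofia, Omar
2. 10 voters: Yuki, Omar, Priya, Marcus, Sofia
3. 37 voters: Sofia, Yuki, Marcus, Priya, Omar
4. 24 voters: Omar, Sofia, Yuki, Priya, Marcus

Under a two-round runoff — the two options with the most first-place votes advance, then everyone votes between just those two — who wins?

Sofia

Round 1 first-place votes: Omar 24, Marcus 34, Priya 0, Sofia 37, Yuki 10.
Sofia and Marcus advance.
Runoff: Sofia is preferred to Marcus by 61 voters; Marcus by 44.
Sofia wins the runoff.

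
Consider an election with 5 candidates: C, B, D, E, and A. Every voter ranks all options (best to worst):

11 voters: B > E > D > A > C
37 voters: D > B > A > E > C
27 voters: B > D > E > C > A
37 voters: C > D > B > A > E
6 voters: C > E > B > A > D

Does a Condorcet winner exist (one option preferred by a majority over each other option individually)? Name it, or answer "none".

D vs C: 75–43 for D.
D vs B: 74–44 for D.
D vs E: 101–17 for D.
D vs A: 112–6 for D.
D beats every other option head-to-head.

D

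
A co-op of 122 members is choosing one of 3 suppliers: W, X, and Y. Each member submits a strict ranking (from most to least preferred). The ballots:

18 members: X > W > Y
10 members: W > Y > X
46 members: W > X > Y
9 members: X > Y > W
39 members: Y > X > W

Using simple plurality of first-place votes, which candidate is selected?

First-place votes: W 56, X 27, Y 39.
W has the most first-place votes.

W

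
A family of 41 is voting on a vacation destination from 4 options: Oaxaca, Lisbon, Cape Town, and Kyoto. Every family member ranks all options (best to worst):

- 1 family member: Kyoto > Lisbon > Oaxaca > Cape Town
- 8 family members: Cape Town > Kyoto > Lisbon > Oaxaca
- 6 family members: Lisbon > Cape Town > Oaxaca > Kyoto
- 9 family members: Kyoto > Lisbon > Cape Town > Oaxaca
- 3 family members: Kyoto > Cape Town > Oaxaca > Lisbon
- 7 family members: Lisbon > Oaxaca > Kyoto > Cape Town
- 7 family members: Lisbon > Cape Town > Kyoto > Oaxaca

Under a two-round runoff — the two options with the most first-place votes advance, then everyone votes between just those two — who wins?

Kyoto

Round 1 first-place votes: Oaxaca 0, Lisbon 20, Cape Town 8, Kyoto 13.
Lisbon and Kyoto advance.
Runoff: Lisbon is preferred to Kyoto by 20 voters; Kyoto by 21.
Kyoto wins the runoff.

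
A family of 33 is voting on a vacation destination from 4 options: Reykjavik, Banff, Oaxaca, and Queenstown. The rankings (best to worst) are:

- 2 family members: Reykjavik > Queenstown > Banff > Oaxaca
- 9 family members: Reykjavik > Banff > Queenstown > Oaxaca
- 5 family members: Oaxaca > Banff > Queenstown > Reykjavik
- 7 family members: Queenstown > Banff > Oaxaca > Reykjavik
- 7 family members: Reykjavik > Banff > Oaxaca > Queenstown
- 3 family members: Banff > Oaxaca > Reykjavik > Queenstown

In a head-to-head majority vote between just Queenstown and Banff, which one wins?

Voters preferring Queenstown to Banff: 9; preferring Banff to Queenstown: 24.
Banff wins the head-to-head.

Banff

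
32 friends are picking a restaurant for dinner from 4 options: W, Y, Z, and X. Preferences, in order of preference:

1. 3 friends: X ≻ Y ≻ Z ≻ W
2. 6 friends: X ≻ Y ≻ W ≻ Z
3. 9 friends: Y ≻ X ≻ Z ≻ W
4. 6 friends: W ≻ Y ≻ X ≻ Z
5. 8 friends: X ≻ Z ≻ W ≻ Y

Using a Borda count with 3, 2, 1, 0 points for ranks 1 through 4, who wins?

W: 3·0 + 6·1 + 9·0 + 6·3 + 8·1 = 32
Y: 3·2 + 6·2 + 9·3 + 6·2 + 8·0 = 57
Z: 3·1 + 6·0 + 9·1 + 6·0 + 8·2 = 28
X: 3·3 + 6·3 + 9·2 + 6·1 + 8·3 = 75
X has the highest Borda score (75).

X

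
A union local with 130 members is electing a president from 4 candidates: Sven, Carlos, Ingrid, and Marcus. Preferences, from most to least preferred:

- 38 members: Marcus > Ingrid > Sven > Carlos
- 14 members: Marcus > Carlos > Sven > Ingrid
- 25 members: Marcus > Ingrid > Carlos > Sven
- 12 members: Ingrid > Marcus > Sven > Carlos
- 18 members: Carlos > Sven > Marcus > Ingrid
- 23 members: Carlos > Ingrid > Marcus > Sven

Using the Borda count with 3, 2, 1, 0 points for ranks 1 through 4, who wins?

Sven: 38·1 + 14·1 + 25·0 + 12·1 + 18·2 + 23·0 = 100
Carlos: 38·0 + 14·2 + 25·1 + 12·0 + 18·3 + 23·3 = 176
Ingrid: 38·2 + 14·0 + 25·2 + 12·3 + 18·0 + 23·2 = 208
Marcus: 38·3 + 14·3 + 25·3 + 12·2 + 18·1 + 23·1 = 296
Marcus has the highest Borda score (296).

Marcus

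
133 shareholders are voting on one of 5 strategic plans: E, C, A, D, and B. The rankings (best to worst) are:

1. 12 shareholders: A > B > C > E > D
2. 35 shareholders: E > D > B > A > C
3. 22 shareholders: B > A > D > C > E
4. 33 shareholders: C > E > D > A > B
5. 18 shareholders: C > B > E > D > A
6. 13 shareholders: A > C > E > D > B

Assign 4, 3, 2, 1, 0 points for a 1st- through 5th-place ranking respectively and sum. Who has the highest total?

E: 12·1 + 35·4 + 22·0 + 33·3 + 18·2 + 13·2 = 313
C: 12·2 + 35·0 + 22·1 + 33·4 + 18·4 + 13·3 = 289
A: 12·4 + 35·1 + 22·3 + 33·1 + 18·0 + 13·4 = 234
D: 12·0 + 35·3 + 22·2 + 33·2 + 18·1 + 13·1 = 246
B: 12·3 + 35·2 + 22·4 + 33·0 + 18·3 + 13·0 = 248
E has the highest Borda score (313).

E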